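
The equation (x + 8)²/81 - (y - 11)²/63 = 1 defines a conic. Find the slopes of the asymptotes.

Center (-8, 11). The positive term is the x-term, so the transverse axis is horizontal; a² = 81, b² = 63.
For a horizontal hyperbola the asymptotes have slope ±b/a.
Here that is ±3√7/9 = ±√7/3.

√7/3 and -√7/3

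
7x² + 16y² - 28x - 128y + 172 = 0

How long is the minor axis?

Rearranging, 7(x² - 4x) + 16(y² - 8y) = -172.
7(x - 2)² + 16(y - 4)² = -172 + 28 + 256 = 112
Divide by 112: (x - 2)²/16 + (y - 4)²/7 = 1
Ellipse, center (2, 4), major axis horizontal; a² = 16, b² = 7.
b² = 7 so b = √7; the minor axis has length 2b = 2√7.

2√7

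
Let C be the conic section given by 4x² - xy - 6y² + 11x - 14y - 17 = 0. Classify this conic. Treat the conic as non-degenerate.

hyperbola

A = 4, B = -1, C = -6.
Discriminant B² − 4AC = (-1)² − 4·4·(-6) = 97.
B² − 4AC > 0 ⇒ hyperbola.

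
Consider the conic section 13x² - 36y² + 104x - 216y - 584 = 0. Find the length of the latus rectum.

13/3

Group: 13(x² + 8x) -36(y² + 6y) = 584
Complete the square in x and y: 13(x + 4)² -36(y + 3)² = 584 + 208 - 324 = 468
Divide by 468: (x + 4)²/36 - (y + 3)²/13 = 1
Hyperbola, center (-4, -3), transverse axis horizontal; a² = 36, b² = 13.
Latus rectum length = 2b²/a = 2·13/6 = 13/3.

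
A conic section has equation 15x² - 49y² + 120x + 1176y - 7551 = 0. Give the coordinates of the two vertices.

(-11, 12) and (3, 12)

Group: 15(x² + 8x) -49(y² - 24y) = 7551
Complete the square: 15(x + 4)² -49(y - 12)² = 7551 + 240 - 7056 = 735
Divide by 735: (x + 4)²/49 - (y - 12)²/15 = 1
Hyperbola, center (-4, 12), transverse axis horizontal; a² = 49, b² = 15.
a = 7. Vertices at (h ± a, k).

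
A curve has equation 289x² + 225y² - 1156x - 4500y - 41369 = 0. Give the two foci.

Group the x- and y-terms: 289(x² - 4x) + 225(y² - 20y) = 41369
Complete the square in x and y: 289(x - 2)² + 225(y - 10)² = 41369 + 1156 + 22500 = 65025
Divide through by 65025 to get (x - 2)²/225 + (y - 10)²/289 = 1.
Ellipse, center (2, 10), major axis vertical; a² = 289, b² = 225.
c² = a² - b² = 289 - 225 = 64, so c = 8.
Foci lie on the vertical axis through the center: (h, k ± c).

(2, 2) and (2, 18)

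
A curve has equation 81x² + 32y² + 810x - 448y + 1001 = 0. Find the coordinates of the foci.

(-5, 0) and (-5, 14)

Collect terms: 81(x² + 10x) + 32(y² - 14y) = -1001
Complete the square in x and y: 81(x + 5)² + 32(y - 7)² = -1001 + 2025 + 1568 = 2592
Dividing both sides by 2592: (x + 5)²/32 + (y - 7)²/81 = 1
Ellipse, center (-5, 7), major axis vertical; a² = 81, b² = 32.
c² = a² - b² = 81 - 32 = 49, so c = 7.
Foci lie on the vertical axis through the center: (h, k ± c).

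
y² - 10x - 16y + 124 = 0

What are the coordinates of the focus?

(17/2, 8)

Only y is squared. Complete the square in y: (y - 8)² = 10(x - 6).
Vertex (6, 8); 4p = 10 so p = 5/2. Opens right.
Focus is p units from the vertex along the axis: (h + p, k).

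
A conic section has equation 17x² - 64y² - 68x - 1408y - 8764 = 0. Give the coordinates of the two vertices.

Rearranging, 17(x² - 4x) -64(y² + 22y) = 8764.
Complete the square in x and y: 17(x - 2)² -64(y + 11)² = 8764 + 68 - 7744 = 1088
Divide through by 1088 to get (x - 2)²/64 - (y + 11)²/17 = 1.
Hyperbola, center (2, -11), transverse axis horizontal; a² = 64, b² = 17.
a = 8. Vertices at (h ± a, k).

(-6, -11) and (10, -11)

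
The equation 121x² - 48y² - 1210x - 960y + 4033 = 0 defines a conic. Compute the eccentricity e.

e = 13/11

Rearranging, 121(x² - 10x) -48(y² + 20y) = -4033.
Complete the square: 121(x - 5)² -48(y + 10)² = -4033 + 3025 - 4800 = -5808
Dividing both sides by -5808: (y + 10)²/121 - (x - 5)²/48 = 1
Hyperbola, center (5, -10), transverse axis vertical; a² = 121, b² = 48.
c² = a² + b² = 169, so c = 13.
e = c/a = 13/11.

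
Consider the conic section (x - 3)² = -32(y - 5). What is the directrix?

Vertex (3, 5); 4p = -32 so p = -8. Opens down.
Directrix is the horizontal line y = k − p = 5 − (-8) = 13.

y = 13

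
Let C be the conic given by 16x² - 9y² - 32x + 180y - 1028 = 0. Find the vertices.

Collect terms: 16(x² - 2x) -9(y² - 20y) = 1028
Complete the square: 16(x - 1)² -9(y - 10)² = 1028 + 16 - 900 = 144
Divide by 144: (x - 1)²/9 - (y - 10)²/16 = 1
Hyperbola, center (1, 10), transverse axis horizontal; a² = 9, b² = 16.
a = 3. Vertices at (h ± a, k).

(-2, 10) and (4, 10)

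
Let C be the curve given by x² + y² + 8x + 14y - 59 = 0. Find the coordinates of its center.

(-4, -7)

(x² + 8x) + (y² + 14y) = 59
(x + 4)² + (y + 7)² = 59 + 16 + 49 = 124
So (x + 4)² + (y + 7)² = 124.
Circle centered at (-4, -7) with r² = 124.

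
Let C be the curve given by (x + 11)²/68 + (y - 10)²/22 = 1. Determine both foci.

Center (-11, 10). The larger denominator 68 sits under the x-term, so the major axis is horizontal; a² = 68, b² = 22.
c² = a² - b² = 68 - 22 = 46, so c = √46.
Foci lie on the horizontal axis through the center: (h ± c, k).

(-11 - √46, 10) and (-11 + √46, 10)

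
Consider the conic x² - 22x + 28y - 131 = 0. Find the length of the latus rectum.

Only x is squared. Complete the square in x: (x - 11)² = -28(y - 9).
Vertex (11, 9); 4p = -28 so p = -7. Opens down.
Latus rectum length = |4p| = 28.

28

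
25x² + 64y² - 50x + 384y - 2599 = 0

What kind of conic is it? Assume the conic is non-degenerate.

ellipse

No xy term. Coefficients of x² and y² are A = 25, C = 64.
A and C have the same sign but A ≠ C ⇒ ellipse.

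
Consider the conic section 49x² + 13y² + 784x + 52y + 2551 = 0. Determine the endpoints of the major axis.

Group: 49(x² + 16x) + 13(y² + 4y) = -2551
Completing the square gives 49(x + 8)² + 13(y + 2)² = -2551 + 3136 + 52 = 637.
Divide by 637: (x + 8)²/13 + (y + 2)²/49 = 1
Ellipse, center (-8, -2), major axis vertical; a² = 49, b² = 13.
a = 7. Vertices at (h, k ± a).

(-8, -9) and (-8, 5)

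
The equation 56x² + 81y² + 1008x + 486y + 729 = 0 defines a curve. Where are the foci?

(-14, -3) and (-4, -3)

56(x² + 18x) + 81(y² + 6y) = -729
Complete the square: 56(x + 9)² + 81(y + 3)² = -729 + 4536 + 729 = 4536
Divide by 4536: (x + 9)²/81 + (y + 3)²/56 = 1
Ellipse, center (-9, -3), major axis horizontal; a² = 81, b² = 56.
c² = a² - b² = 81 - 56 = 25, so c = 5.
Foci lie on the horizontal axis through the center: (h ± c, k).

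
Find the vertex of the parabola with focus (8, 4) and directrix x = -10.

(-1, 4)

The vertex is the midpoint between the focus and the directrix along the axis of symmetry.
Axis is horizontal (directrix is vertical). Vertex x-coordinate = (8 + (-10))/2 = -1; y-coordinate = 4.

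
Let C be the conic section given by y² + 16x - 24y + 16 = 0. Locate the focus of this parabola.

Only y is squared. Complete the square in y: (y - 12)² = -16(x - 8).
Vertex (8, 12); 4p = -16 so p = -4. Opens left.
Focus is p units from the vertex along the axis: (h + p, k).

(4, 12)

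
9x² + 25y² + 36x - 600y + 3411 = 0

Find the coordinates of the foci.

(-6, 12) and (2, 12)

9(x² + 4x) + 25(y² - 24y) = -3411
Complete the square: 9(x + 2)² + 25(y - 12)² = -3411 + 36 + 3600 = 225
Dividing both sides by 225: (x + 2)²/25 + (y - 12)²/9 = 1
Ellipse, center (-2, 12), major axis horizontal; a² = 25, b² = 9.
c² = a² - b² = 25 - 9 = 16, so c = 4.
Foci lie on the horizontal axis through the center: (h ± c, k).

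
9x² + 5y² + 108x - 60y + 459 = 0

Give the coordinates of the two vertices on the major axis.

Rearranging, 9(x² + 12x) + 5(y² - 12y) = -459.
9(x + 6)² + 5(y - 6)² = -459 + 324 + 180 = 45
Dividing both sides by 45: (x + 6)²/5 + (y - 6)²/9 = 1
Ellipse, center (-6, 6), major axis vertical; a² = 9, b² = 5.
a = 3. Vertices at (h, k ± a).

(-6, 3) and (-6, 9)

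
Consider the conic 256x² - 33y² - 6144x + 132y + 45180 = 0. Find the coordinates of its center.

(12, 2)

256(x² - 24x) -33(y² - 4y) = -45180
Complete the square in x and y: 256(x - 12)² -33(y - 2)² = -45180 + 36864 - 132 = -8448
Divide by -8448: (y - 2)²/256 - (x - 12)²/33 = 1
Hyperbola with center (12, 2).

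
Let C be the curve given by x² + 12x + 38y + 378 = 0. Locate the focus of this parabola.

(-6, -37/2)

Only x is squared. Complete the square in x: (x + 6)² = -38(y + 9).
Vertex (-6, -9); 4p = -38 so p = -19/2. Opens down.
Focus is p units from the vertex along the axis: (h, k + p).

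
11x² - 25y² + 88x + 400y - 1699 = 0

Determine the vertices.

(-9, 8) and (1, 8)

Group: 11(x² + 8x) -25(y² - 16y) = 1699
Complete the square: 11(x + 4)² -25(y - 8)² = 1699 + 176 - 1600 = 275
Dividing both sides by 275: (x + 4)²/25 - (y - 8)²/11 = 1
Hyperbola, center (-4, 8), transverse axis horizontal; a² = 25, b² = 11.
a = 5. Vertices at (h ± a, k).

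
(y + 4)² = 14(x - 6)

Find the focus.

Vertex (6, -4); 4p = 14 so p = 7/2. Opens right.
Focus is p units from the vertex along the axis: (h + p, k).

(19/2, -4)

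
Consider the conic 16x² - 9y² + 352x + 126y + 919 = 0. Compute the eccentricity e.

e = 5/3

Group the x- and y-terms: 16(x² + 22x) -9(y² - 14y) = -919
Complete the square in x and y: 16(x + 11)² -9(y - 7)² = -919 + 1936 - 441 = 576
Divide by 576: (x + 11)²/36 - (y - 7)²/64 = 1
Hyperbola, center (-11, 7), transverse axis horizontal; a² = 36, b² = 64.
c² = a² + b² = 100, so c = 10.
e = c/a = 10/6 = 5/3.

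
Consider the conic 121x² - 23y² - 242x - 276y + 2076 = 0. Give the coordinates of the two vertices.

(1, -17) and (1, 5)

Group the x- and y-terms: 121(x² - 2x) -23(y² + 12y) = -2076
Complete the square in x and y: 121(x - 1)² -23(y + 6)² = -2076 + 121 - 828 = -2783
Divide through by -2783 to get (y + 6)²/121 - (x - 1)²/23 = 1.
Hyperbola, center (1, -6), transverse axis vertical; a² = 121, b² = 23.
a = 11. Vertices at (h, k ± a).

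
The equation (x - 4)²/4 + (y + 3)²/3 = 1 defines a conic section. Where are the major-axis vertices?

Center (4, -3). The larger denominator 4 sits under the x-term, so the major axis is horizontal; a² = 4, b² = 3.
a = 2. Vertices at (h ± a, k).

(2, -3) and (6, -3)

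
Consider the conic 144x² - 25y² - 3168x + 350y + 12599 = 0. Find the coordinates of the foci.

(-2, 7) and (24, 7)

144(x² - 22x) -25(y² - 14y) = -12599
144(x - 11)² -25(y - 7)² = -12599 + 17424 - 1225 = 3600
Divide through by 3600 to get (x - 11)²/25 - (y - 7)²/144 = 1.
Hyperbola, center (11, 7), transverse axis horizontal; a² = 25, b² = 144.
c² = a² + b² = 25 + 144 = 169, so c = 13.
Foci lie on the horizontal axis through the center: (h ± c, k).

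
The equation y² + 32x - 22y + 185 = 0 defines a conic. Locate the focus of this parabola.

Only y is squared. Complete the square in y: (y - 11)² = -32(x + 2).
Vertex (-2, 11); 4p = -32 so p = -8. Opens left.
Focus is p units from the vertex along the axis: (h + p, k).

(-10, 11)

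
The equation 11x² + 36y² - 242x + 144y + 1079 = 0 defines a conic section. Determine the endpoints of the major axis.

11(x² - 22x) + 36(y² + 4y) = -1079
Complete the square in x and y: 11(x - 11)² + 36(y + 2)² = -1079 + 1331 + 144 = 396
Dividing both sides by 396: (x - 11)²/36 + (y + 2)²/11 = 1
Ellipse, center (11, -2), major axis horizontal; a² = 36, b² = 11.
a = 6. Vertices at (h ± a, k).

(5, -2) and (17, -2)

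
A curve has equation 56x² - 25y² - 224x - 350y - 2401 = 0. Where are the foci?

(-7, -7) and (11, -7)

Collect terms: 56(x² - 4x) -25(y² + 14y) = 2401
56(x - 2)² -25(y + 7)² = 2401 + 224 - 1225 = 1400
Divide through by 1400 to get (x - 2)²/25 - (y + 7)²/56 = 1.
Hyperbola, center (2, -7), transverse axis horizontal; a² = 25, b² = 56.
c² = a² + b² = 25 + 56 = 81, so c = 9.
Foci lie on the horizontal axis through the center: (h ± c, k).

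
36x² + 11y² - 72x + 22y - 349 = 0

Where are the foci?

(1, -6) and (1, 4)

Group: 36(x² - 2x) + 11(y² + 2y) = 349
Complete the square: 36(x - 1)² + 11(y + 1)² = 349 + 36 + 11 = 396
Dividing both sides by 396: (x - 1)²/11 + (y + 1)²/36 = 1
Ellipse, center (1, -1), major axis vertical; a² = 36, b² = 11.
c² = a² - b² = 36 - 11 = 25, so c = 5.
Foci lie on the vertical axis through the center: (h, k ± c).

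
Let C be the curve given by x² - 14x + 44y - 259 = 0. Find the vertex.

(7, 7)

Only x is squared. Complete the square in x: (x - 7)² = -44(y - 7).
Vertex (7, 7); 4p = -44 so p = -11. Opens down.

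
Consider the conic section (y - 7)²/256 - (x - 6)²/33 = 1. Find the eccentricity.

e = 17/16

Center (6, 7). The positive term is the y-term, so the transverse axis is vertical; a² = 256, b² = 33.
c² = a² + b² = 289, so c = 17.
e = c/a = 17/16.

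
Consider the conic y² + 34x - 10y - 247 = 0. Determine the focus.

(-1/2, 5)

Only y is squared. Complete the square in y: (y - 5)² = -34(x - 8).
Vertex (8, 5); 4p = -34 so p = -17/2. Opens left.
Focus is p units from the vertex along the axis: (h + p, k).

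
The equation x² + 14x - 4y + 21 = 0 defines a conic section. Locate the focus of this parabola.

(-7, -6)

Only x is squared. Complete the square in x: (x + 7)² = 4(y + 7).
Vertex (-7, -7); 4p = 4 so p = 1. Opens up.
Focus is p units from the vertex along the axis: (h, k + p).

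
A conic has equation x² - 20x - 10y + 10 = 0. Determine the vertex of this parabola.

Only x is squared. Complete the square in x: (x - 10)² = 10(y + 9).
Vertex (10, -9); 4p = 10 so p = 5/2. Opens up.

(10, -9)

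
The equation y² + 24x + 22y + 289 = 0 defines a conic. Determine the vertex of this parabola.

Only y is squared. Complete the square in y: (y + 11)² = -24(x + 7).
Vertex (-7, -11); 4p = -24 so p = -6. Opens left.

(-7, -11)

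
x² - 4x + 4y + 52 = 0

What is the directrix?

y = -11

Only x is squared. Complete the square in x: (x - 2)² = -4(y + 12).
Vertex (2, -12); 4p = -4 so p = -1. Opens down.
Directrix is the horizontal line y = k − p = -12 − (-1) = -11.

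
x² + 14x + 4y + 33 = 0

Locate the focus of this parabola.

Only x is squared. Complete the square in x: (x + 7)² = -4(y - 4).
Vertex (-7, 4); 4p = -4 so p = -1. Opens down.
Focus is p units from the vertex along the axis: (h, k + p).

(-7, 3)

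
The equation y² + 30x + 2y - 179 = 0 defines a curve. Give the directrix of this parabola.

Only y is squared. Complete the square in y: (y + 1)² = -30(x - 6).
Vertex (6, -1); 4p = -30 so p = -15/2. Opens left.
Directrix is the vertical line x = h − p = 6 − (-15/2) = 27/2.

x = 27/2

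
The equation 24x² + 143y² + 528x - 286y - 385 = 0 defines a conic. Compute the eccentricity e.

Rearranging, 24(x² + 22x) + 143(y² - 2y) = 385.
Complete the square: 24(x + 11)² + 143(y - 1)² = 385 + 2904 + 143 = 3432
Dividing both sides by 3432: (x + 11)²/143 + (y - 1)²/24 = 1
Ellipse, center (-11, 1), major axis horizontal; a² = 143, b² = 24.
c² = a² - b² = 119, so c = √119.
e = c/a = √119/√143 = √17017/143.

e = √17017/143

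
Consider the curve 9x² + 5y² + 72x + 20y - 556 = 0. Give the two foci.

Group: 9(x² + 8x) + 5(y² + 4y) = 556
Completing the square gives 9(x + 4)² + 5(y + 2)² = 556 + 144 + 20 = 720.
Dividing both sides by 720: (x + 4)²/80 + (y + 2)²/144 = 1
Ellipse, center (-4, -2), major axis vertical; a² = 144, b² = 80.
c² = a² - b² = 144 - 80 = 64, so c = 8.
Foci lie on the vertical axis through the center: (h, k ± c).

(-4, -10) and (-4, 6)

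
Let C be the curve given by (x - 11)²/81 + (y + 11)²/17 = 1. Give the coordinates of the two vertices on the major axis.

(2, -11) and (20, -11)

Center (11, -11). The larger denominator 81 sits under the x-term, so the major axis is horizontal; a² = 81, b² = 17.
a = 9. Vertices at (h ± a, k).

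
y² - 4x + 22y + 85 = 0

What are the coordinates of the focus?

(-8, -11)

Only y is squared. Complete the square in y: (y + 11)² = 4(x + 9).
Vertex (-9, -11); 4p = 4 so p = 1. Opens right.
Focus is p units from the vertex along the axis: (h + p, k).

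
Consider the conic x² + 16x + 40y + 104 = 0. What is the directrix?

y = 9

Only x is squared. Complete the square in x: (x + 8)² = -40(y + 1).
Vertex (-8, -1); 4p = -40 so p = -10. Opens down.
Directrix is the horizontal line y = k − p = -1 − (-10) = 9.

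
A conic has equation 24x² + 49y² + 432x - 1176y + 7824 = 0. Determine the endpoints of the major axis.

(-16, 12) and (-2, 12)

Group the x- and y-terms: 24(x² + 18x) + 49(y² - 24y) = -7824
24(x + 9)² + 49(y - 12)² = -7824 + 1944 + 7056 = 1176
Divide by 1176: (x + 9)²/49 + (y - 12)²/24 = 1
Ellipse, center (-9, 12), major axis horizontal; a² = 49, b² = 24.
a = 7. Vertices at (h ± a, k).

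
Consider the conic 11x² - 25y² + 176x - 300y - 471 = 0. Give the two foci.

Group: 11(x² + 16x) -25(y² + 12y) = 471
Complete the square: 11(x + 8)² -25(y + 6)² = 471 + 704 - 900 = 275
Dividing both sides by 275: (x + 8)²/25 - (y + 6)²/11 = 1
Hyperbola, center (-8, -6), transverse axis horizontal; a² = 25, b² = 11.
c² = a² + b² = 25 + 11 = 36, so c = 6.
Foci lie on the horizontal axis through the center: (h ± c, k).

(-14, -6) and (-2, -6)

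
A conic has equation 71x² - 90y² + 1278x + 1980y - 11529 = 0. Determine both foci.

Group: 71(x² + 18x) -90(y² - 22y) = 11529
71(x + 9)² -90(y - 11)² = 11529 + 5751 - 10890 = 6390
Divide through by 6390 to get (x + 9)²/90 - (y - 11)²/71 = 1.
Hyperbola, center (-9, 11), transverse axis horizontal; a² = 90, b² = 71.
c² = a² + b² = 90 + 71 = 161, so c = √161.
Foci lie on the horizontal axis through the center: (h ± c, k).

(-9 - √161, 11) and (-9 + √161, 11)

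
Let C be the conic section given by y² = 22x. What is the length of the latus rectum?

22

Vertex (0, 0); 4p = 22 so p = 11/2. Opens right.
Latus rectum length = |4p| = 22.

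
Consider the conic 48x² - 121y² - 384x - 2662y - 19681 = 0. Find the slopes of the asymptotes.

4√3/11 and -4√3/11

Group the x- and y-terms: 48(x² - 8x) -121(y² + 22y) = 19681
Complete the square: 48(x - 4)² -121(y + 11)² = 19681 + 768 - 14641 = 5808
Dividing both sides by 5808: (x - 4)²/121 - (y + 11)²/48 = 1
Hyperbola, center (4, -11), transverse axis horizontal; a² = 121, b² = 48.
For a horizontal hyperbola the asymptotes have slope ±b/a.
Here that is ±4√3/11.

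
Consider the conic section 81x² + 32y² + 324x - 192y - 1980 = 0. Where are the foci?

(-2, -4) and (-2, 10)

Rearranging, 81(x² + 4x) + 32(y² - 6y) = 1980.
Completing the square gives 81(x + 2)² + 32(y - 3)² = 1980 + 324 + 288 = 2592.
Divide through by 2592 to get (x + 2)²/32 + (y - 3)²/81 = 1.
Ellipse, center (-2, 3), major axis vertical; a² = 81, b² = 32.
c² = a² - b² = 81 - 32 = 49, so c = 7.
Foci lie on the vertical axis through the center: (h, k ± c).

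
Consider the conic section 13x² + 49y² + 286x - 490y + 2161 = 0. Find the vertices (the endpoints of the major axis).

Group: 13(x² + 22x) + 49(y² - 10y) = -2161
Complete the square in x and y: 13(x + 11)² + 49(y - 5)² = -2161 + 1573 + 1225 = 637
Divide by 637: (x + 11)²/49 + (y - 5)²/13 = 1
Ellipse, center (-11, 5), major axis horizontal; a² = 49, b² = 13.
a = 7. Vertices at (h ± a, k).

(-18, 5) and (-4, 5)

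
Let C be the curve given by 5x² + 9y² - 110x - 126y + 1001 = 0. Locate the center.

5(x² - 22x) + 9(y² - 14y) = -1001
Complete the square: 5(x - 11)² + 9(y - 7)² = -1001 + 605 + 441 = 45
Divide by 45: (x - 11)²/9 + (y - 7)²/5 = 1
Ellipse with center (11, 7).

(11, 7)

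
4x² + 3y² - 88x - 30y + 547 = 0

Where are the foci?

(11, 4) and (11, 6)

Group the x- and y-terms: 4(x² - 22x) + 3(y² - 10y) = -547
Complete the square: 4(x - 11)² + 3(y - 5)² = -547 + 484 + 75 = 12
Divide through by 12 to get (x - 11)²/3 + (y - 5)²/4 = 1.
Ellipse, center (11, 5), major axis vertical; a² = 4, b² = 3.
c² = a² - b² = 4 - 3 = 1, so c = 1.
Foci lie on the vertical axis through the center: (h, k ± c).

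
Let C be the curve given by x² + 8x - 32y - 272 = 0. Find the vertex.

Only x is squared. Complete the square in x: (x + 4)² = 32(y + 9).
Vertex (-4, -9); 4p = 32 so p = 8. Opens up.

(-4, -9)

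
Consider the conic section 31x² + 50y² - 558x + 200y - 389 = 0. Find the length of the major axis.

20

Rearranging, 31(x² - 18x) + 50(y² + 4y) = 389.
31(x - 9)² + 50(y + 2)² = 389 + 2511 + 200 = 3100
Divide through by 3100 to get (x - 9)²/100 + (y + 2)²/62 = 1.
Ellipse, center (9, -2), major axis horizontal; a² = 100, b² = 62.
a² = 100 so a = 10; the major axis has length 2a = 20.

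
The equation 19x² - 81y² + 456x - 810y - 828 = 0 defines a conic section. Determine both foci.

(-22, -5) and (-2, -5)

Rearranging, 19(x² + 24x) -81(y² + 10y) = 828.
Complete the square in x and y: 19(x + 12)² -81(y + 5)² = 828 + 2736 - 2025 = 1539
Divide by 1539: (x + 12)²/81 - (y + 5)²/19 = 1
Hyperbola, center (-12, -5), transverse axis horizontal; a² = 81, b² = 19.
c² = a² + b² = 81 + 19 = 100, so c = 10.
Foci lie on the horizontal axis through the center: (h ± c, k).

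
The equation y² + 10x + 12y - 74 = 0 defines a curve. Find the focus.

(17/2, -6)

Only y is squared. Complete the square in y: (y + 6)² = -10(x - 11).
Vertex (11, -6); 4p = -10 so p = -5/2. Opens left.
Focus is p units from the vertex along the axis: (h + p, k).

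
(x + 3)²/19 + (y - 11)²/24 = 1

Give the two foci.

(-3, 11 - √5) and (-3, 11 + √5)

Center (-3, 11). The larger denominator 24 sits under the y-term, so the major axis is vertical; a² = 24, b² = 19.
c² = a² - b² = 24 - 19 = 5, so c = √5.
Foci lie on the vertical axis through the center: (h, k ± c).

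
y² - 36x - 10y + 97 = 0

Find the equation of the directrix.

x = -7

Only y is squared. Complete the square in y: (y - 5)² = 36(x - 2).
Vertex (2, 5); 4p = 36 so p = 9. Opens right.
Directrix is the vertical line x = h − p = 2 − (9) = -7.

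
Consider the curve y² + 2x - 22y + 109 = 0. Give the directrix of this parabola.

x = 13/2

Only y is squared. Complete the square in y: (y - 11)² = -2(x - 6).
Vertex (6, 11); 4p = -2 so p = -1/2. Opens left.
Directrix is the vertical line x = h − p = 6 − (-1/2) = 13/2.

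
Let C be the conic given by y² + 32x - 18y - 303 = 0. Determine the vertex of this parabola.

(12, 9)

Only y is squared. Complete the square in y: (y - 9)² = -32(x - 12).
Vertex (12, 9); 4p = -32 so p = -8. Opens left.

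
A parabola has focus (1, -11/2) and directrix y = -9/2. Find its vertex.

The vertex is the midpoint between the focus and the directrix along the axis of symmetry.
Axis is vertical (directrix is horizontal). Vertex y-coordinate = (-11/2 + (-9/2))/2 = -5; x-coordinate = 1.

(1, -5)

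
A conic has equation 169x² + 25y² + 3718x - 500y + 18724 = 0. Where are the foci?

Collect terms: 169(x² + 22x) + 25(y² - 20y) = -18724
Complete the square in x and y: 169(x + 11)² + 25(y - 10)² = -18724 + 20449 + 2500 = 4225
Divide by 4225: (x + 11)²/25 + (y - 10)²/169 = 1
Ellipse, center (-11, 10), major axis vertical; a² = 169, b² = 25.
c² = a² - b² = 169 - 25 = 144, so c = 12.
Foci lie on the vertical axis through the center: (h, k ± c).

(-11, -2) and (-11, 22)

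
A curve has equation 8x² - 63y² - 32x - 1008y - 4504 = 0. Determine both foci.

Group: 8(x² - 4x) -63(y² + 16y) = 4504
Completing the square gives 8(x - 2)² -63(y + 8)² = 4504 + 32 - 4032 = 504.
Divide by 504: (x - 2)²/63 - (y + 8)²/8 = 1
Hyperbola, center (2, -8), transverse axis horizontal; a² = 63, b² = 8.
c² = a² + b² = 63 + 8 = 71, so c = √71.
Foci lie on the horizontal axis through the center: (h ± c, k).

(2 - √71, -8) and (2 + √71, -8)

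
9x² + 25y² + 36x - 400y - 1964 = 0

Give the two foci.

Collect terms: 9(x² + 4x) + 25(y² - 16y) = 1964
9(x + 2)² + 25(y - 8)² = 1964 + 36 + 1600 = 3600
Divide through by 3600 to get (x + 2)²/400 + (y - 8)²/144 = 1.
Ellipse, center (-2, 8), major axis horizontal; a² = 400, b² = 144.
c² = a² - b² = 400 - 144 = 256, so c = 16.
Foci lie on the horizontal axis through the center: (h ± c, k).

(-18, 8) and (14, 8)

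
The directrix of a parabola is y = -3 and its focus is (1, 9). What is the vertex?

(1, 3)

The vertex is the midpoint between the focus and the directrix along the axis of symmetry.
Axis is vertical (directrix is horizontal). Vertex y-coordinate = (9 + (-3))/2 = 3; x-coordinate = 1.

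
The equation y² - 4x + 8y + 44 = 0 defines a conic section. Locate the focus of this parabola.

(8, -4)

Only y is squared. Complete the square in y: (y + 4)² = 4(x - 7).
Vertex (7, -4); 4p = 4 so p = 1. Opens right.
Focus is p units from the vertex along the axis: (h + p, k).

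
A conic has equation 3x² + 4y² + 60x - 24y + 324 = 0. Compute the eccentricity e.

Rearranging, 3(x² + 20x) + 4(y² - 6y) = -324.
3(x + 10)² + 4(y - 3)² = -324 + 300 + 36 = 12
Dividing both sides by 12: (x + 10)²/4 + (y - 3)²/3 = 1
Ellipse, center (-10, 3), major axis horizontal; a² = 4, b² = 3.
c² = a² - b² = 1, so c = 1.
e = c/a = 1/2.

e = 1/2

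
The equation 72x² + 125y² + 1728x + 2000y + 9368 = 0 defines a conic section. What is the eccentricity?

Group the x- and y-terms: 72(x² + 24x) + 125(y² + 16y) = -9368
72(x + 12)² + 125(y + 8)² = -9368 + 10368 + 8000 = 9000
Divide by 9000: (x + 12)²/125 + (y + 8)²/72 = 1
Ellipse, center (-12, -8), major axis horizontal; a² = 125, b² = 72.
c² = a² - b² = 53, so c = √53.
e = c/a = √53/5√5 = √265/25.

e = √265/25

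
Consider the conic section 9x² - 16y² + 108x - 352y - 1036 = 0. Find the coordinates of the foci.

(-6, -21) and (-6, -1)

Group the x- and y-terms: 9(x² + 12x) -16(y² + 22y) = 1036
Complete the square in x and y: 9(x + 6)² -16(y + 11)² = 1036 + 324 - 1936 = -576
Divide by -576: (y + 11)²/36 - (x + 6)²/64 = 1
Hyperbola, center (-6, -11), transverse axis vertical; a² = 36, b² = 64.
c² = a² + b² = 36 + 64 = 100, so c = 10.
Foci lie on the vertical axis through the center: (h, k ± c).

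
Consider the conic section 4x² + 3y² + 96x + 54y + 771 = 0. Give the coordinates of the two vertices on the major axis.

Collect terms: 4(x² + 24x) + 3(y² + 18y) = -771
Completing the square gives 4(x + 12)² + 3(y + 9)² = -771 + 576 + 243 = 48.
Divide by 48: (x + 12)²/12 + (y + 9)²/16 = 1
Ellipse, center (-12, -9), major axis vertical; a² = 16, b² = 12.
a = 4. Vertices at (h, k ± a).

(-12, -13) and (-12, -5)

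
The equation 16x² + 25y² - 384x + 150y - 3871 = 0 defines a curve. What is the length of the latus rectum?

16(x² - 24x) + 25(y² + 6y) = 3871
Complete the square in x and y: 16(x - 12)² + 25(y + 3)² = 3871 + 2304 + 225 = 6400
Divide through by 6400 to get (x - 12)²/400 + (y + 3)²/256 = 1.
Ellipse, center (12, -3), major axis horizontal; a² = 400, b² = 256.
Latus rectum length = 2b²/a = 2·256/20 = 128/5.

128/5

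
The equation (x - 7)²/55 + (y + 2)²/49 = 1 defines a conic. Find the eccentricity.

e = √330/55

Center (7, -2). The larger denominator 55 sits under the x-term, so the major axis is horizontal; a² = 55, b² = 49.
c² = a² - b² = 6, so c = √6.
e = c/a = √6/√55 = √330/55.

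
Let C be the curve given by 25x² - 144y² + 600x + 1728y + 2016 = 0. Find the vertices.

(-12, 1) and (-12, 11)

Collect terms: 25(x² + 24x) -144(y² - 12y) = -2016
25(x + 12)² -144(y - 6)² = -2016 + 3600 - 5184 = -3600
Divide by -3600: (y - 6)²/25 - (x + 12)²/144 = 1
Hyperbola, center (-12, 6), transverse axis vertical; a² = 25, b² = 144.
a = 5. Vertices at (h, k ± a).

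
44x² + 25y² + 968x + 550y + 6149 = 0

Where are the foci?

Group the x- and y-terms: 44(x² + 22x) + 25(y² + 22y) = -6149
Complete the square in x and y: 44(x + 11)² + 25(y + 11)² = -6149 + 5324 + 3025 = 2200
Dividing both sides by 2200: (x + 11)²/50 + (y + 11)²/88 = 1
Ellipse, center (-11, -11), major axis vertical; a² = 88, b² = 50.
c² = a² - b² = 88 - 50 = 38, so c = √38.
Foci lie on the vertical axis through the center: (h, k ± c).

(-11, -11 - √38) and (-11, -11 + √38)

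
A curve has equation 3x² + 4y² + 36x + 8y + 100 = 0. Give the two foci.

Group the x- and y-terms: 3(x² + 12x) + 4(y² + 2y) = -100
3(x + 6)² + 4(y + 1)² = -100 + 108 + 4 = 12
Dividing both sides by 12: (x + 6)²/4 + (y + 1)²/3 = 1
Ellipse, center (-6, -1), major axis horizontal; a² = 4, b² = 3.
c² = a² - b² = 4 - 3 = 1, so c = 1.
Foci lie on the horizontal axis through the center: (h ± c, k).

(-7, -1) and (-5, -1)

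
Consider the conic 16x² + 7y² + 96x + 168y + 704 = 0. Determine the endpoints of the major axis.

(-3, -20) and (-3, -4)

Group: 16(x² + 6x) + 7(y² + 24y) = -704
Complete the square: 16(x + 3)² + 7(y + 12)² = -704 + 144 + 1008 = 448
Dividing both sides by 448: (x + 3)²/28 + (y + 12)²/64 = 1
Ellipse, center (-3, -12), major axis vertical; a² = 64, b² = 28.
a = 8. Vertices at (h, k ± a).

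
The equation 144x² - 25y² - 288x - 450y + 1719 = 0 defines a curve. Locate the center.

144(x² - 2x) -25(y² + 18y) = -1719
Completing the square gives 144(x - 1)² -25(y + 9)² = -1719 + 144 - 2025 = -3600.
Dividing both sides by -3600: (y + 9)²/144 - (x - 1)²/25 = 1
Hyperbola with center (1, -9).

(1, -9)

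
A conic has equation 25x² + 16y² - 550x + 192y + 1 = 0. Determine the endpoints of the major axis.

Rearranging, 25(x² - 22x) + 16(y² + 12y) = -1.
Complete the square: 25(x - 11)² + 16(y + 6)² = -1 + 3025 + 576 = 3600
Dividing both sides by 3600: (x - 11)²/144 + (y + 6)²/225 = 1
Ellipse, center (11, -6), major axis vertical; a² = 225, b² = 144.
a = 15. Vertices at (h, k ± a).

(11, -21) and (11, 9)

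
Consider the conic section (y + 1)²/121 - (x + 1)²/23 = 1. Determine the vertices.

Center (-1, -1). The positive term is the y-term, so the transverse axis is vertical; a² = 121, b² = 23.
a = 11. Vertices at (h, k ± a).

(-1, -12) and (-1, 10)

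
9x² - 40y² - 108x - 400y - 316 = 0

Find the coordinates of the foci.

Rearranging, 9(x² - 12x) -40(y² + 10y) = 316.
Completing the square gives 9(x - 6)² -40(y + 5)² = 316 + 324 - 1000 = -360.
Divide through by -360 to get (y + 5)²/9 - (x - 6)²/40 = 1.
Hyperbola, center (6, -5), transverse axis vertical; a² = 9, b² = 40.
c² = a² + b² = 9 + 40 = 49, so c = 7.
Foci lie on the vertical axis through the center: (h, k ± c).

(6, -12) and (6, 2)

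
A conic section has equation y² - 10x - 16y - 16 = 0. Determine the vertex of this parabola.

Only y is squared. Complete the square in y: (y - 8)² = 10(x + 8).
Vertex (-8, 8); 4p = 10 so p = 5/2. Opens right.

(-8, 8)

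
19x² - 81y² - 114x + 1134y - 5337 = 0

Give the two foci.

(-7, 7) and (13, 7)

Collect terms: 19(x² - 6x) -81(y² - 14y) = 5337
Completing the square gives 19(x - 3)² -81(y - 7)² = 5337 + 171 - 3969 = 1539.
Divide by 1539: (x - 3)²/81 - (y - 7)²/19 = 1
Hyperbola, center (3, 7), transverse axis horizontal; a² = 81, b² = 19.
c² = a² + b² = 81 + 19 = 100, so c = 10.
Foci lie on the horizontal axis through the center: (h ± c, k).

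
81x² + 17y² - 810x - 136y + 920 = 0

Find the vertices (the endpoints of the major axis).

Group: 81(x² - 10x) + 17(y² - 8y) = -920
Complete the square: 81(x - 5)² + 17(y - 4)² = -920 + 2025 + 272 = 1377
Divide through by 1377 to get (x - 5)²/17 + (y - 4)²/81 = 1.
Ellipse, center (5, 4), major axis vertical; a² = 81, b² = 17.
a = 9. Vertices at (h, k ± a).

(5, -5) and (5, 13)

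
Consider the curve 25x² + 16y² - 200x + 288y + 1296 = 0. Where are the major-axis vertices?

Group: 25(x² - 8x) + 16(y² + 18y) = -1296
Complete the square: 25(x - 4)² + 16(y + 9)² = -1296 + 400 + 1296 = 400
Dividing both sides by 400: (x - 4)²/16 + (y + 9)²/25 = 1
Ellipse, center (4, -9), major axis vertical; a² = 25, b² = 16.
a = 5. Vertices at (h, k ± a).

(4, -14) and (4, -4)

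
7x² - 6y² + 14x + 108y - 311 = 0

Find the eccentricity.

e = √91/7

7(x² + 2x) -6(y² - 18y) = 311
Complete the square in x and y: 7(x + 1)² -6(y - 9)² = 311 + 7 - 486 = -168
Divide through by -168 to get (y - 9)²/28 - (x + 1)²/24 = 1.
Hyperbola, center (-1, 9), transverse axis vertical; a² = 28, b² = 24.
c² = a² + b² = 52, so c = 2√13.
e = c/a = 2√13/2√7 = √91/7.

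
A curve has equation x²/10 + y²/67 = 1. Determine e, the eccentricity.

e = √3819/67

Center (0, 0). The larger denominator 67 sits under the y-term, so the major axis is vertical; a² = 67, b² = 10.
c² = a² - b² = 57, so c = √57.
e = c/a = √57/√67 = √3819/67.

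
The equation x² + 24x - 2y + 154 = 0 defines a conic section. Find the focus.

(-12, 11/2)

Only x is squared. Complete the square in x: (x + 12)² = 2(y - 5).
Vertex (-12, 5); 4p = 2 so p = 1/2. Opens up.
Focus is p units from the vertex along the axis: (h, k + p).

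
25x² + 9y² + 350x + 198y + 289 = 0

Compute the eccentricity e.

e = 4/5

Collect terms: 25(x² + 14x) + 9(y² + 22y) = -289
Complete the square in x and y: 25(x + 7)² + 9(y + 11)² = -289 + 1225 + 1089 = 2025
Divide by 2025: (x + 7)²/81 + (y + 11)²/225 = 1
Ellipse, center (-7, -11), major axis vertical; a² = 225, b² = 81.
c² = a² - b² = 144, so c = 12.
e = c/a = 12/15 = 4/5.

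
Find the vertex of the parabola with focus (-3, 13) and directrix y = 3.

(-3, 8)

The vertex is the midpoint between the focus and the directrix along the axis of symmetry.
Axis is vertical (directrix is horizontal). Vertex y-coordinate = (13 + 3)/2 = 8; x-coordinate = -3.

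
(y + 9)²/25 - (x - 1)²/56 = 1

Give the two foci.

(1, -18) and (1, 0)

Center (1, -9). The positive term is the y-term, so the transverse axis is vertical; a² = 25, b² = 56.
c² = a² + b² = 25 + 56 = 81, so c = 9.
Foci lie on the vertical axis through the center: (h, k ± c).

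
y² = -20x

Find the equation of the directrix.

x = 5

Vertex (0, 0); 4p = -20 so p = -5. Opens left.
Directrix is the vertical line x = h − p = 0 − (-5) = 5.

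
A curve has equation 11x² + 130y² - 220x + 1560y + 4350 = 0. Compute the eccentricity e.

Group: 11(x² - 20x) + 130(y² + 12y) = -4350
11(x - 10)² + 130(y + 6)² = -4350 + 1100 + 4680 = 1430
Divide by 1430: (x - 10)²/130 + (y + 6)²/11 = 1
Ellipse, center (10, -6), major axis horizontal; a² = 130, b² = 11.
c² = a² - b² = 119, so c = √119.
e = c/a = √119/√130 = √15470/130.

e = √15470/130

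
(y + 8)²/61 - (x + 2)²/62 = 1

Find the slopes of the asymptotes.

Center (-2, -8). The positive term is the y-term, so the transverse axis is vertical; a² = 61, b² = 62.
For a vertical hyperbola the asymptotes have slope ±a/b.
Here that is ±√61/√62 = ±√3782/62.

√3782/62 and -√3782/62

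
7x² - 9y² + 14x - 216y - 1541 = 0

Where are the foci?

Group: 7(x² + 2x) -9(y² + 24y) = 1541
Complete the square: 7(x + 1)² -9(y + 12)² = 1541 + 7 - 1296 = 252
Dividing both sides by 252: (x + 1)²/36 - (y + 12)²/28 = 1
Hyperbola, center (-1, -12), transverse axis horizontal; a² = 36, b² = 28.
c² = a² + b² = 36 + 28 = 64, so c = 8.
Foci lie on the horizontal axis through the center: (h ± c, k).

(-9, -12) and (7, -12)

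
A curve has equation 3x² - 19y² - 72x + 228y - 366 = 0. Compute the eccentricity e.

Group the x- and y-terms: 3(x² - 24x) -19(y² - 12y) = 366
Complete the square: 3(x - 12)² -19(y - 6)² = 366 + 432 - 684 = 114
Dividing both sides by 114: (x - 12)²/38 - (y - 6)²/6 = 1
Hyperbola, center (12, 6), transverse axis horizontal; a² = 38, b² = 6.
c² = a² + b² = 44, so c = 2√11.
e = c/a = 2√11/√38 = √418/19.

e = √418/19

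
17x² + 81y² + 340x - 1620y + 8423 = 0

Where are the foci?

Rearranging, 17(x² + 20x) + 81(y² - 20y) = -8423.
Complete the square: 17(x + 10)² + 81(y - 10)² = -8423 + 1700 + 8100 = 1377
Dividing both sides by 1377: (x + 10)²/81 + (y - 10)²/17 = 1
Ellipse, center (-10, 10), major axis horizontal; a² = 81, b² = 17.
c² = a² - b² = 81 - 17 = 64, so c = 8.
Foci lie on the horizontal axis through the center: (h ± c, k).

(-18, 10) and (-2, 10)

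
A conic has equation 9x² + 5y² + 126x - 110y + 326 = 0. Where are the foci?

Rearranging, 9(x² + 14x) + 5(y² - 22y) = -326.
Completing the square gives 9(x + 7)² + 5(y - 11)² = -326 + 441 + 605 = 720.
Divide through by 720 to get (x + 7)²/80 + (y - 11)²/144 = 1.
Ellipse, center (-7, 11), major axis vertical; a² = 144, b² = 80.
c² = a² - b² = 144 - 80 = 64, so c = 8.
Foci lie on the vertical axis through the center: (h, k ± c).

(-7, 3) and (-7, 19)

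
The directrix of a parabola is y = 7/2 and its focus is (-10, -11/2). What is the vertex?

The vertex is the midpoint between the focus and the directrix along the axis of symmetry.
Axis is vertical (directrix is horizontal). Vertex y-coordinate = (-11/2 + 7/2)/2 = -1; x-coordinate = -10.

(-10, -1)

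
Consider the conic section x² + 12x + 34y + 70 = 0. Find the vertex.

Only x is squared. Complete the square in x: (x + 6)² = -34(y + 1).
Vertex (-6, -1); 4p = -34 so p = -17/2. Opens down.

(-6, -1)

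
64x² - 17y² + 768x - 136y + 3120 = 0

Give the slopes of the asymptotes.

Collect terms: 64(x² + 12x) -17(y² + 8y) = -3120
Completing the square gives 64(x + 6)² -17(y + 4)² = -3120 + 2304 - 272 = -1088.
Divide by -1088: (y + 4)²/64 - (x + 6)²/17 = 1
Hyperbola, center (-6, -4), transverse axis vertical; a² = 64, b² = 17.
For a vertical hyperbola the asymptotes have slope ±a/b.
Here that is ±8/√17 = ±8√17/17.

8√17/17 and -8√17/17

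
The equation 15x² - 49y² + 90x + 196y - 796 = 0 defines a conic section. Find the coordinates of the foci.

(-11, 2) and (5, 2)

Collect terms: 15(x² + 6x) -49(y² - 4y) = 796
15(x + 3)² -49(y - 2)² = 796 + 135 - 196 = 735
Divide by 735: (x + 3)²/49 - (y - 2)²/15 = 1
Hyperbola, center (-3, 2), transverse axis horizontal; a² = 49, b² = 15.
c² = a² + b² = 49 + 15 = 64, so c = 8.
Foci lie on the horizontal axis through the center: (h ± c, k).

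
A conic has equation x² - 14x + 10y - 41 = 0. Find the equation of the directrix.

y = 23/2

Only x is squared. Complete the square in x: (x - 7)² = -10(y - 9).
Vertex (7, 9); 4p = -10 so p = -5/2. Opens down.
Directrix is the horizontal line y = k − p = 9 − (-5/2) = 23/2.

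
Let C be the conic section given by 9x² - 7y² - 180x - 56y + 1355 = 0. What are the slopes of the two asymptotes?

3√7/7 and -3√7/7

Group: 9(x² - 20x) -7(y² + 8y) = -1355
9(x - 10)² -7(y + 4)² = -1355 + 900 - 112 = -567
Dividing both sides by -567: (y + 4)²/81 - (x - 10)²/63 = 1
Hyperbola, center (10, -4), transverse axis vertical; a² = 81, b² = 63.
For a vertical hyperbola the asymptotes have slope ±a/b.
Here that is ±9/3√7 = ±3√7/7.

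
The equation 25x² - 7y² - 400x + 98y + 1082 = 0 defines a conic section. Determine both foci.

(8 - 4√2, 7) and (8 + 4√2, 7)

25(x² - 16x) -7(y² - 14y) = -1082
Completing the square gives 25(x - 8)² -7(y - 7)² = -1082 + 1600 - 343 = 175.
Divide through by 175 to get (x - 8)²/7 - (y - 7)²/25 = 1.
Hyperbola, center (8, 7), transverse axis horizontal; a² = 7, b² = 25.
c² = a² + b² = 7 + 25 = 32, so c = 4√2.
Foci lie on the horizontal axis through the center: (h ± c, k).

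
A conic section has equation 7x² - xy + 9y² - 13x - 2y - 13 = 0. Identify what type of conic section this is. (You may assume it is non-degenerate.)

ellipse

A = 7, B = -1, C = 9.
Discriminant B² − 4AC = (-1)² − 4·7·9 = -251.
B² − 4AC < 0 ⇒ ellipse.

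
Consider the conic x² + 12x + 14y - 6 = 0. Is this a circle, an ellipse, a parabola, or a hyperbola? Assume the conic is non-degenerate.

No xy term. Coefficients of x² and y² are A = 1, C = 0.
Exactly one squared variable ⇒ parabola.

parabola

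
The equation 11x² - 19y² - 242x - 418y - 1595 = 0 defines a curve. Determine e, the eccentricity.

Rearranging, 11(x² - 22x) -19(y² + 22y) = 1595.
Completing the square gives 11(x - 11)² -19(y + 11)² = 1595 + 1331 - 2299 = 627.
Dividing both sides by 627: (x - 11)²/57 - (y + 11)²/33 = 1
Hyperbola, center (11, -11), transverse axis horizontal; a² = 57, b² = 33.
c² = a² + b² = 90, so c = 3√10.
e = c/a = 3√10/√57 = √570/19.

e = √570/19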